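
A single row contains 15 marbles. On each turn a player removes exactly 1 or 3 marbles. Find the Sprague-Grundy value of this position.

1

Build the Grundy sequence with g(k) = mex{g(k−s) : s ∈ {1, 3}, s ≤ k}:
k:     0  1  2  3  4  5  6  7  8  9 10 11 12 13 14 15
g(k):  0  1  0  1  0  1  0  1  0  1  0  1  0  1  0  1
So g(15) = 1.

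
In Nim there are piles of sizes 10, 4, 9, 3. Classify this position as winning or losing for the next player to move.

Winning position

Nim-sum: 10 ^ 4 ^ 9 ^ 3 = 4.
The nim-sum is 4 ≠ 0, so this is an N-position: the player to move can win.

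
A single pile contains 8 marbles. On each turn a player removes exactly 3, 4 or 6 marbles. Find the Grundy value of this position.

2

Compute g(0), g(1), … for moves {3, 4, 6}:
k:     0  1  2  3  4  5  6  7  8
g(k):  0  0  0  1  1  1  2  2  2
So g(8) = 2.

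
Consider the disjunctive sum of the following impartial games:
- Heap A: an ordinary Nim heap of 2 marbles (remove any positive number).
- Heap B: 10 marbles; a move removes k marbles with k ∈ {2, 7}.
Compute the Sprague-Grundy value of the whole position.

Heap A is a plain Nim heap of size 2, so its Grundy value is 2.
For heap B, compute g(0), g(1), … with moves {2, 7}:
k:     0  1  2  3  4  5  6  7  8  9 10
g(k):  0  0  1  1  0  0  1  1  2  0  0
So g(10) = 0.
The value of a disjunctive sum is the nim-sum of the parts.
Combined value = 2 XOR 0 = 2.

2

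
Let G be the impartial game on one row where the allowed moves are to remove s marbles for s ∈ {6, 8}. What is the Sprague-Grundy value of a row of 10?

1

Build the Grundy sequence with g(k) = mex{g(k−s) : s ∈ {6, 8}, s ≤ k}:
g(0) = mex{} = 0
g(1) = mex{} = 0
g(2) = mex{} = 0
g(3) = mex{} = 0
g(4) = mex{} = 0
g(5) = mex{} = 0
g(6) = mex{0} = 1
g(7) = mex{0} = 1
g(8) = mex{0} = 1
g(9) = mex{0} = 1
g(10) = mex{0} = 1
So g(10) = 1.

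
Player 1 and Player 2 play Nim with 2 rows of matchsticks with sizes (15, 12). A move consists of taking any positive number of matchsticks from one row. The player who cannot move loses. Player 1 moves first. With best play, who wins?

Player 1 wins

Compute the nim-sum pairwise:
15 ⊕ 12 = 3
The nim-sum is 3 ≠ 0, so this is an N-position: the player to move can win; Player 1 has a winning move.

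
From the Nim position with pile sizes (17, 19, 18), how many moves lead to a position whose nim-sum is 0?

Nim-sum: 17 ^ 19 ^ 18 = 16.
The overall nim-sum is X = 16. A pile of size p has a winning move iff p XOR X < p (reduce it to p XOR X).
  17: 17 XOR 16 = 1 < 17 — winning move (to 1).
  19: 19 XOR 16 = 3 < 19 — winning move (to 3).
  18: 18 XOR 16 = 2 < 18 — winning move (to 2).
That gives 3 winning moves.

3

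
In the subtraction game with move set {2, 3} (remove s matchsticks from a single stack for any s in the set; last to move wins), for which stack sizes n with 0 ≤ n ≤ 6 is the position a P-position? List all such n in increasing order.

0, 1, 5, 6

Build the Grundy sequence with g(k) = mex{g(k−s) : s ∈ {2, 3}, s ≤ k}:
g(0) = mex{} = 0
g(1) = mex{} = 0
g(2) = mex{0} = 1
g(3) = mex{0} = 1
g(4) = mex{0,1} = 2
g(5) = mex{1} = 0
g(6) = mex{1,2} = 0
The P-positions (g = 0) in 0..6 are 0, 1, 5, 6.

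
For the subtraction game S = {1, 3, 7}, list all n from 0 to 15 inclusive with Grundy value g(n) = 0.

0, 2, 4, 6, 8, 10, 12, 14

Compute g(0), g(1), … for moves {1, 3, 7}:
k:     0  1  2  3  4  5  6  7  8  9 10 11 12 13 14 15
g(k):  0  1  0  1  0  1  0  1  0  1  0  1  0  1  0  1
The P-positions (g = 0) in 0..15 are 0, 2, 4, 6, 8, 10, 12, 14.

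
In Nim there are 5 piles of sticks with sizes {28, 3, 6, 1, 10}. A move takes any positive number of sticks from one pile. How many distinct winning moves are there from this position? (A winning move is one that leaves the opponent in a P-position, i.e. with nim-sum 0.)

Compute the nim-sum pairwise:
28 ⊕ 3 = 31
31 ⊕ 6 = 25
25 ⊕ 1 = 24
24 ⊕ 10 = 18
The overall nim-sum is X = 18. A pile of size p has a winning move iff p XOR X < p (reduce it to p XOR X).
  28: 28 XOR 18 = 14 < 28 — winning move (to 14).
  3: 3 XOR 18 = 17 ≥ 3 — no move.
  6: 6 XOR 18 = 20 ≥ 6 — no move.
  1: 1 XOR 18 = 19 ≥ 1 — no move.
  10: 10 XOR 18 = 24 ≥ 10 — no move.
That gives 1 winning move.

1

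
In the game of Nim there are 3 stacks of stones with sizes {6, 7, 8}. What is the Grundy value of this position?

Nim-sum: 6 XOR 7 XOR 8 = 9.

9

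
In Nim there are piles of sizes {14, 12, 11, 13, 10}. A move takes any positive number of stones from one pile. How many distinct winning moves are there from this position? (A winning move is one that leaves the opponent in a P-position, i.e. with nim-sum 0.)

Nim-sum: 14 ^ 12 ^ 11 ^ 13 ^ 10 = 14.
The overall nim-sum is X = 14. A pile of size p has a winning move iff p XOR X < p (reduce it to p XOR X).
  14: 14 XOR 14 = 0 < 14 — winning move (to 0).
  12: 12 XOR 14 = 2 < 12 — winning move (to 2).
  11: 11 XOR 14 = 5 < 11 — winning move (to 5).
  13: 13 XOR 14 = 3 < 13 — winning move (to 3).
  10: 10 XOR 14 = 4 < 10 — winning move (to 4).
That gives 5 winning moves.

5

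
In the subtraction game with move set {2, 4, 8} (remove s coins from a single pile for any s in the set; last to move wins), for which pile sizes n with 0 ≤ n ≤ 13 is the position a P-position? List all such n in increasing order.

0, 1, 6, 7, 12, 13

Grundy values for subtraction set {2, 4, 8}:
k:     0  1  2  3  4  5  6  7  8  9 10 11 12 13
g(k):  0  0  1  1  2  2  0  0  1  1  2  2  0  0
The P-positions (g = 0) in 0..13 are 0, 1, 6, 7, 12, 13.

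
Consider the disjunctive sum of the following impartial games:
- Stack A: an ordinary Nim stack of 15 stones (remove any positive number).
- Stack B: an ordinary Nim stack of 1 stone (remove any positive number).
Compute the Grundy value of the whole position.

14

Stack A is a plain Nim stack of size 15, so its Grundy value is 15.
Stack B is a plain Nim stack of size 1, so its Grundy value is 1.
By the Sprague-Grundy theorem, the Grundy value of a sum of independent games is the XOR of the component values.
Combined value = 15 ⊕ 1 = 14.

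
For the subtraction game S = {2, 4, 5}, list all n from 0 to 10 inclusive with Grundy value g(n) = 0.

0, 1, 7, 8

Grundy values for subtraction set {2, 4, 5}:
k:     0  1  2  3  4  5  6  7  8  9 10
g(k):  0  0  1  1  2  2  3  0  0  1  1
The P-positions (g = 0) in 0..10 are 0, 1, 7, 8.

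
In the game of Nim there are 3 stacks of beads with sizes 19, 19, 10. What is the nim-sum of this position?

10

Bitwise XOR of the heap sizes:
  10011  (19)
  10011  (19)
  01010  (10)
  -----
  01010  (10)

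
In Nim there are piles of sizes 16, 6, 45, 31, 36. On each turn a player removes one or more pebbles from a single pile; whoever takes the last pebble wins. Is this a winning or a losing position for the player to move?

Nim-sum: 16 XOR 6 XOR 45 XOR 31 XOR 36 = 0.
The nim-sum is 0, so this is a P-position: the player to move is in a losing position under optimal play.

Losing position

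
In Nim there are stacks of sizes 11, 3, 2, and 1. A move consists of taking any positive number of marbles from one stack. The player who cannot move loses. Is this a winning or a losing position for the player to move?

Winning position

In binary:
  1011  (11)
  0011  (3)
  0010  (2)
  0001  (1)
  ----
  1011  (11)
The nim-sum is 11 ≠ 0, so this is an N-position: the player to move can win.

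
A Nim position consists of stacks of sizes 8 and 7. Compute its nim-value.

15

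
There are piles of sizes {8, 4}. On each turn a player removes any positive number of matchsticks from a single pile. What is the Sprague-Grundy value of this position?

12

Nim-sum: 8 ^ 4 = 12.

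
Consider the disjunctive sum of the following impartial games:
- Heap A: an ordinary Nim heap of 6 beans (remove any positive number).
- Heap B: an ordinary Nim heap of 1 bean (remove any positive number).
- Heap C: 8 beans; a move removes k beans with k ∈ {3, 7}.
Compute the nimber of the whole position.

Heap A is a plain Nim heap of size 6, so its Grundy value is 6.
Heap B is a plain Nim heap of size 1, so its Grundy value is 1.
For heap C, compute g(0), g(1), … with moves {3, 7}:
k:     0  1  2  3  4  5  6  7  8
g(k):  0  0  0  1  1  1  0  2  2
So g(8) = 2.
By the Sprague-Grundy theorem, the Grundy value of a sum of independent games is the XOR of the component values.
Combined value = 6 XOR 1 XOR 2 = 5.

5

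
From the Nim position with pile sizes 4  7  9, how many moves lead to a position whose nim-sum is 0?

Compute the nim-sum pairwise:
4 XOR 7 = 3
3 XOR 9 = 10
The overall nim-sum is X = 10. A pile of size p has a winning move iff p XOR X < p (reduce it to p XOR X).
  4: 4 XOR 10 = 14 ≥ 4 — no move.
  7: 7 XOR 10 = 13 ≥ 7 — no move.
  9: 9 XOR 10 = 3 < 9 — winning move (to 3).
That gives 1 winning move.

1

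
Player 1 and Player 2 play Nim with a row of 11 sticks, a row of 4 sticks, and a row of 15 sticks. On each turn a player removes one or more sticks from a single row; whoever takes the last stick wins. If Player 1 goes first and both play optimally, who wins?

Player 2 wins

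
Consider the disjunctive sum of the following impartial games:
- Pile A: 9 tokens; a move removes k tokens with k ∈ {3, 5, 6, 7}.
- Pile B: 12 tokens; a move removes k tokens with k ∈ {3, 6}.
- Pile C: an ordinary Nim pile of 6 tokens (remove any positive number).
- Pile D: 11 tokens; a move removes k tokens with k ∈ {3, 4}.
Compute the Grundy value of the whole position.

5

Build the Grundy sequence for pile A with g(k) = mex{g(k−s) : s ∈ {3, 5, 6, 7}, s ≤ k}:
k:     0  1  2  3  4  5  6  7  8  9
g(k):  0  0  0  1  1  1  2  2  2  3
So g(9) = 3.
Build the Grundy sequence for pile B with g(k) = mex{g(k−s) : s ∈ {3, 6}, s ≤ k}:
g(0) = mex{} = 0
g(1) = mex{} = 0
g(2) = mex{} = 0
g(3) = mex{0} = 1
g(4) = mex{0} = 1
g(5) = mex{0} = 1
g(6) = mex{0,1} = 2
g(7) = mex{0,1} = 2
g(8) = mex{0,1} = 2
g(9) = mex{1,2} = 0
g(10) = mex{1,2} = 0
g(11) = mex{1,2} = 0
g(12) = mex{0,2} = 1
So g(12) = 1.
Pile C is a plain Nim pile of size 6, so its Grundy value is 6.
Build the Grundy sequence for pile D with g(k) = mex{g(k−s) : s ∈ {3, 4}, s ≤ k}:
g(0) = mex{} = 0
g(1) = mex{} = 0
g(2) = mex{} = 0
g(3) = mex{0} = 1
g(4) = mex{0} = 1
g(5) = mex{0} = 1
g(6) = mex{0,1} = 2
g(7) = mex{1} = 0
g(8) = mex{1} = 0
g(9) = mex{1,2} = 0
g(10) = mex{0,2} = 1
g(11) = mex{0} = 1
So g(11) = 1.
The value of a disjunctive sum is the nim-sum of the parts.
Combined value = 3 XOR 1 XOR 6 XOR 1 = 5.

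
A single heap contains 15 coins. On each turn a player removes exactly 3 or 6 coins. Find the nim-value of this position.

Compute g(0), g(1), … for moves {3, 6}:
k:     0  1  2  3  4  5  6  7  8  9 10 11 12 13 14 15
g(k):  0  0  0  1  1  1  2  2  2  0  0  0  1  1  1  2
So g(15) = 2.

2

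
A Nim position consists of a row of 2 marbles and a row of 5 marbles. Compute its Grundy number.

7

Nim-sum: 2 ⊕ 5 = 7.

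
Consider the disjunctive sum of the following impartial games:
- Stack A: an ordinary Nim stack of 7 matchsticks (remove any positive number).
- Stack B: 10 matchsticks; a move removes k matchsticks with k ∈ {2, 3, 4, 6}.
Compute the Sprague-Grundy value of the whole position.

6

Stack A is a plain Nim stack of size 7, so its Grundy value is 7.
For stack B, compute g(0), g(1), … with moves {2, 3, 4, 6}:
g(0) = mex{} = 0
g(1) = mex{} = 0
g(2) = mex{0} = 1
g(3) = mex{0} = 1
g(4) = mex{0,1} = 2
g(5) = mex{0,1} = 2
g(6) = mex{0,1,2} = 3
g(7) = mex{0,1,2} = 3
g(8) = mex{1,2,3} = 0
g(9) = mex{1,2,3} = 0
g(10) = mex{0,2,3} = 1
So g(10) = 1.
By the Sprague-Grundy theorem, the Grundy value of a sum of independent games is the XOR of the component values.
Combined value = 7 XOR 1 = 6.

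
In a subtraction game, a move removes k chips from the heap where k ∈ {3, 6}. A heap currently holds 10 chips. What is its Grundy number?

0

Build the Grundy sequence with g(k) = mex{g(k−s) : s ∈ {3, 6}, s ≤ k}:
g(0) = mex{} = 0
g(1) = mex{} = 0
g(2) = mex{} = 0
g(3) = mex{0} = 1
g(4) = mex{0} = 1
g(5) = mex{0} = 1
g(6) = mex{0,1} = 2
g(7) = mex{0,1} = 2
g(8) = mex{0,1} = 2
g(9) = mex{1,2} = 0
g(10) = mex{1,2} = 0
So g(10) = 0.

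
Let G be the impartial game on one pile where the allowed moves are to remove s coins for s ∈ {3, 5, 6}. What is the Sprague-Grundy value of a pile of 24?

2

Grundy values for subtraction set {3, 5, 6}:
k:     0  1  2  3  4  5  6  7  8  9 10 11 12 13 14 15 16 17 18 19 20 21 22 23 24
g(k):  0  0  0  1  1  1  2  2  2  0  0  0  1  1  1  2  2  2  0  0  0  1  1  1  2
So g(24) = 2.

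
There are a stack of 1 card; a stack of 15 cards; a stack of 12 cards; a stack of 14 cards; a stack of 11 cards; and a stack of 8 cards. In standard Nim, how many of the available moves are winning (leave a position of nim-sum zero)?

Nim-sum: 1 ⊕ 15 ⊕ 12 ⊕ 14 ⊕ 11 ⊕ 8 = 15.
The overall nim-sum is X = 15. A stack of size p has a winning move iff p XOR X < p (reduce it to p XOR X).
  1: 1 XOR 15 = 14 ≥ 1 — no move.
  15: 15 XOR 15 = 0 < 15 — winning move (to 0).
  12: 12 XOR 15 = 3 < 12 — winning move (to 3).
  14: 14 XOR 15 = 1 < 14 — winning move (to 1).
  11: 11 XOR 15 = 4 < 11 — winning move (to 4).
  8: 8 XOR 15 = 7 < 8 — winning move (to 7).
That gives 5 winning moves.

5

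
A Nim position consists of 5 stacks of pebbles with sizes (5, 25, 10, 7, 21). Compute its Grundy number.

4

Nim-sum: 5 ⊕ 25 ⊕ 10 ⊕ 7 ⊕ 21 = 4.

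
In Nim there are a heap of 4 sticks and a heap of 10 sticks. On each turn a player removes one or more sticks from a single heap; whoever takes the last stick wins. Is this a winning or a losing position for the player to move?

Write each in binary and XOR column by column:
  0100  (4)
  1010  (10)
  ----
  1110  (14)
The nim-sum is 14 ≠ 0, so this is an N-position: the player to move can win.

Winning position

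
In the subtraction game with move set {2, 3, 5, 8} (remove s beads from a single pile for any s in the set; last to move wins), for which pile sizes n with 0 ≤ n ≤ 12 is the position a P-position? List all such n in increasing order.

0, 1, 7, 11

Grundy values for subtraction set {2, 3, 5, 8}:
g(0) = mex{} = 0
g(1) = mex{} = 0
g(2) = mex{0} = 1
g(3) = mex{0} = 1
g(4) = mex{0,1} = 2
g(5) = mex{0,1} = 2
g(6) = mex{0,1,2} = 3
g(7) = mex{1,2} = 0
g(8) = mex{0,1,2,3} = 4
g(9) = mex{0,2,3} = 1
g(10) = mex{0,1,2,4} = 3
g(11) = mex{1,3,4} = 0
g(12) = mex{0,1,2,3} = 4
The P-positions (g = 0) in 0..12 are 0, 1, 7, 11.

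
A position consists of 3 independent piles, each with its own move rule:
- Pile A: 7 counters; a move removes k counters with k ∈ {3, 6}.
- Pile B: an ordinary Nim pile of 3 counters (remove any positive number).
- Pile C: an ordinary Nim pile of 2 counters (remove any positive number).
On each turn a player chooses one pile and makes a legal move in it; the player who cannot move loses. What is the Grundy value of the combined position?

3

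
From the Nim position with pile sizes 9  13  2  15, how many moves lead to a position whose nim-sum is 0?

Bitwise XOR of the heap sizes:
  1001  (9)
  1101  (13)
  0010  (2)
  1111  (15)
  ----
  1001  (9)
The overall nim-sum is X = 9. A pile of size p has a winning move iff p XOR X < p (reduce it to p XOR X).
  9: 9 XOR 9 = 0 < 9 — winning move (to 0).
  13: 13 XOR 9 = 4 < 13 — winning move (to 4).
  2: 2 XOR 9 = 11 ≥ 2 — no move.
  15: 15 XOR 9 = 6 < 15 — winning move (to 6).
That gives 3 winning moves.

3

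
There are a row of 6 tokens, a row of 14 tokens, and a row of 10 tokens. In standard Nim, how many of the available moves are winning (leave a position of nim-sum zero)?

3

In binary:
  0110  (6)
  1110  (14)
  1010  (10)
  ----
  0010  (2)
The overall nim-sum is X = 2. A row of size p has a winning move iff p XOR X < p (reduce it to p XOR X).
  6: 6 XOR 2 = 4 < 6 — winning move (to 4).
  14: 14 XOR 2 = 12 < 14 — winning move (to 12).
  10: 10 XOR 2 = 8 < 10 — winning move (to 8).
That gives 3 winning moves.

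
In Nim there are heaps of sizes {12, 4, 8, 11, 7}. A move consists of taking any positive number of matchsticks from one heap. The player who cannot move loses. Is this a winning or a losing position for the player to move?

Winning position

Write each in binary and XOR column by column:
  1100  (12)
  0100  (4)
  1000  (8)
  1011  (11)
  0111  (7)
  ----
  1100  (12)
The nim-sum is 12 ≠ 0, so this is an N-position: the player to move can win.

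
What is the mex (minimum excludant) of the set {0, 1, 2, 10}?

3

The values 0, 1, 2 are all present; 3 is the first non-negative integer missing from the set.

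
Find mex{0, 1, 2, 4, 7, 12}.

The values 0, 1, 2 are all present; 3 is the first non-negative integer missing from the set.

3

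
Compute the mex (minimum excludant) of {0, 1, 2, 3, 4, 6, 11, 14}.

5

The values 0, 1, 2, 3, 4 are all present; 5 is the first non-negative integer missing from the set.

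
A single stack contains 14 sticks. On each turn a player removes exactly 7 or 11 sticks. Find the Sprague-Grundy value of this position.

2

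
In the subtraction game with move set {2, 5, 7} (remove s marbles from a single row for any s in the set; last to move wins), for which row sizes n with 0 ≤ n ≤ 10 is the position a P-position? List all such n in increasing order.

0, 1, 4, 10

Build the Grundy sequence with g(k) = mex{g(k−s) : s ∈ {2, 5, 7}, s ≤ k}:
k:     0  1  2  3  4  5  6  7  8  9 10
g(k):  0  0  1  1  0  2  1  3  2  2  0
The P-positions (g = 0) in 0..10 are 0, 1, 4, 10.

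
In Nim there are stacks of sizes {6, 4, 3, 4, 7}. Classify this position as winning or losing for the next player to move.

Winning position

Compute the nim-sum pairwise:
6 XOR 4 = 2
2 XOR 3 = 1
1 XOR 4 = 5
5 XOR 7 = 2
The nim-sum is 2 ≠ 0, so this is an N-position: the player to move can win.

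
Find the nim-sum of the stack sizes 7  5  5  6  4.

5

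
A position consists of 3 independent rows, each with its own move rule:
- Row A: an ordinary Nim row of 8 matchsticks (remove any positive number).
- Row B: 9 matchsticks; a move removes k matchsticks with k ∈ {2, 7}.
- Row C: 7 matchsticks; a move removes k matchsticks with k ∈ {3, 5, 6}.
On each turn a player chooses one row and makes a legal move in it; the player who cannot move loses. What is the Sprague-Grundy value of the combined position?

10

Row A is a plain Nim row of size 8, so its Grundy value is 8.
Build the Grundy sequence for row B with g(k) = mex{g(k−s) : s ∈ {2, 7}, s ≤ k}:
k:     0  1  2  3  4  5  6  7  8  9
g(k):  0  0  1  1  0  0  1  1  2  0
So g(9) = 0.
For row C, compute g(0), g(1), … with moves {3, 5, 6}:
g(0) = mex{} = 0
g(1) = mex{} = 0
g(2) = mex{} = 0
g(3) = mex{0} = 1
g(4) = mex{0} = 1
g(5) = mex{0} = 1
g(6) = mex{0,1} = 2
g(7) = mex{0,1} = 2
So g(7) = 2.
The value of a disjunctive sum is the nim-sum of the parts.
Combined value = 8 ⊕ 0 ⊕ 2 = 10.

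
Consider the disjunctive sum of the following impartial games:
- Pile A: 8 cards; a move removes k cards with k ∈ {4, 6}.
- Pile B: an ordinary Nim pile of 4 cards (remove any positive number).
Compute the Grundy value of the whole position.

6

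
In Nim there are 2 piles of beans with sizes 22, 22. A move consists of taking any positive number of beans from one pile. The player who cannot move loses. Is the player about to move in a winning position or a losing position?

Losing position

In binary:
  10110  (22)
  10110  (22)
  -----
  00000  (0)
The nim-sum is 0, so this is a P-position: the player to move is in a losing position under optimal play.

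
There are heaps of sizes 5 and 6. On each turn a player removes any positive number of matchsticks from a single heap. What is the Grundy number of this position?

3

In binary:
  101  (5)
  110  (6)
  ---
  011  (3)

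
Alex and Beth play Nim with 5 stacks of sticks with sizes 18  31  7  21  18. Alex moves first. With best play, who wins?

Alex wins

Nim-sum: 18 ⊕ 31 ⊕ 7 ⊕ 21 ⊕ 18 = 13.
The nim-sum is 13 ≠ 0, so this is an N-position: the player to move can win; Alex has a winning move.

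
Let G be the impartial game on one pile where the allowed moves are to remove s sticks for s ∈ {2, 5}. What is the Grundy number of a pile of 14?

Build the Grundy sequence with g(k) = mex{g(k−s) : s ∈ {2, 5}, s ≤ k}:
g(0) = mex{} = 0
g(1) = mex{} = 0
g(2) = mex{0} = 1
g(3) = mex{0} = 1
g(4) = mex{1} = 0
g(5) = mex{0,1} = 2
g(6) = mex{0} = 1
g(7) = mex{1,2} = 0
g(8) = mex{1} = 0
g(9) = mex{0} = 1
g(10) = mex{0,2} = 1
g(11) = mex{1} = 0
g(12) = mex{0,1} = 2
g(13) = mex{0} = 1
g(14) = mex{1,2} = 0
So g(14) = 0.

0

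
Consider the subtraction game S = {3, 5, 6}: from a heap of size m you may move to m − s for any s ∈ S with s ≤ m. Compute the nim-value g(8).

2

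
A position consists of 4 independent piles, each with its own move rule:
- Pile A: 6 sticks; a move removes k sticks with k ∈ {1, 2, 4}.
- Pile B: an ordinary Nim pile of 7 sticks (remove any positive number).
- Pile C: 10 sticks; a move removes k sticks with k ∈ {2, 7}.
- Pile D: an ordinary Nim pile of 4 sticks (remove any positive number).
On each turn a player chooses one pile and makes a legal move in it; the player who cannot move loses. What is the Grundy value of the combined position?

3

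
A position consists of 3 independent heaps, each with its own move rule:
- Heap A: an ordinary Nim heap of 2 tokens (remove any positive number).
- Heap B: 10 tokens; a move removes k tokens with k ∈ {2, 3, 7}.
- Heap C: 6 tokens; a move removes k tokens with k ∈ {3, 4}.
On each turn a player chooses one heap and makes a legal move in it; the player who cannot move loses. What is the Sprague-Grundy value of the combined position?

Heap A is a plain Nim heap of size 2, so its Grundy value is 2.
Grundy values for heap B (subtraction set {2, 3, 7}):
g(0) = mex{} = 0
g(1) = mex{} = 0
g(2) = mex{0} = 1
g(3) = mex{0} = 1
g(4) = mex{0,1} = 2
g(5) = mex{1} = 0
g(6) = mex{1,2} = 0
g(7) = mex{0,2} = 1
g(8) = mex{0} = 1
g(9) = mex{0,1} = 2
g(10) = mex{1} = 0
So g(10) = 0.
For heap C, compute g(0), g(1), … with moves {3, 4}:
g(0) = mex{} = 0
g(1) = mex{} = 0
g(2) = mex{} = 0
g(3) = mex{0} = 1
g(4) = mex{0} = 1
g(5) = mex{0} = 1
g(6) = mex{0,1} = 2
So g(6) = 2.
The value of a disjunctive sum is the nim-sum of the parts.
Combined value = 2 XOR 0 XOR 2 = 0.

0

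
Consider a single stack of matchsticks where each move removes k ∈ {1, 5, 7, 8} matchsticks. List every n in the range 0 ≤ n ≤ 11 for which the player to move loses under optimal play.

0, 2, 4, 6

Build the Grundy sequence with g(k) = mex{g(k−s) : s ∈ {1, 5, 7, 8}, s ≤ k}:
g(0) = mex{} = 0
g(1) = mex{0} = 1
g(2) = mex{1} = 0
g(3) = mex{0} = 1
g(4) = mex{1} = 0
g(5) = mex{0} = 1
g(6) = mex{1} = 0
g(7) = mex{0} = 1
g(8) = mex{0,1} = 2
g(9) = mex{0,1,2} = 3
g(10) = mex{0,1,3} = 2
g(11) = mex{0,1,2} = 3
The P-positions (g = 0) in 0..11 are 0, 2, 4, 6.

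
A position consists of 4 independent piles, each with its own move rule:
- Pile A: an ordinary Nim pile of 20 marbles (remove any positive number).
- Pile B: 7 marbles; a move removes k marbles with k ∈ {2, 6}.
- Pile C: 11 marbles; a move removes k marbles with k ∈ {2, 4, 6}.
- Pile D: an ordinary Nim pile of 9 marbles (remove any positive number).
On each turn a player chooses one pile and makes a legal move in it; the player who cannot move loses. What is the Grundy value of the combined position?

29

Pile A is a plain Nim pile of size 20, so its Grundy value is 20.
Grundy values for pile B (subtraction set {2, 6}):
g(0) = mex{} = 0
g(1) = mex{} = 0
g(2) = mex{0} = 1
g(3) = mex{0} = 1
g(4) = mex{1} = 0
g(5) = mex{1} = 0
g(6) = mex{0} = 1
g(7) = mex{0} = 1
So g(7) = 1.
Grundy values for pile C (subtraction set {2, 4, 6}):
g(0) = mex{} = 0
g(1) = mex{} = 0
g(2) = mex{0} = 1
g(3) = mex{0} = 1
g(4) = mex{0,1} = 2
g(5) = mex{0,1} = 2
g(6) = mex{0,1,2} = 3
g(7) = mex{0,1,2} = 3
g(8) = mex{1,2,3} = 0
g(9) = mex{1,2,3} = 0
g(10) = mex{0,2,3} = 1
g(11) = mex{0,2,3} = 1
So g(11) = 1.
Pile D is a plain Nim pile of size 9, so its Grundy value is 9.
By the Sprague-Grundy theorem, the Grundy value of a sum of independent games is the XOR of the component values.
Combined value = 20 XOR 1 XOR 1 XOR 9 = 29.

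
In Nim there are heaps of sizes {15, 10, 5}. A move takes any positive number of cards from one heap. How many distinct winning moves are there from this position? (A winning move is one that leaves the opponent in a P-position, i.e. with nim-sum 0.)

0

Write each in binary and XOR column by column:
  1111  (15)
  1010  (10)
  0101  (5)
  ----
  0000  (0)
The nim-sum is already 0, so every move leaves a nonzero nim-sum — there are no winning moves.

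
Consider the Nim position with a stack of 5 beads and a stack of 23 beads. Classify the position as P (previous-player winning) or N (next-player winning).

Compute the nim-sum pairwise:
5 ⊕ 23 = 18
The nim-sum is 18 ≠ 0, so this is an N-position: the player to move can win.

N-position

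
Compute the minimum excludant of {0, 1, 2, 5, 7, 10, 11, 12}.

The values 0, 1, 2 are all present; 3 is the first non-negative integer missing from the set.

3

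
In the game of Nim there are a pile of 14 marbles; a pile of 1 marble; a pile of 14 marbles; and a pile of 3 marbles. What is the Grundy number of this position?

2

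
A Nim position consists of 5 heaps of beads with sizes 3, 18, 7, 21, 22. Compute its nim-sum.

21

Bitwise XOR of the heap sizes:
  00011  (3)
  10010  (18)
  00111  (7)
  10101  (21)
  10110  (22)
  -----
  10101  (21)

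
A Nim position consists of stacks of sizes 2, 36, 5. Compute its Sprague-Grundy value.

35

Nim-sum: 2 ⊕ 36 ⊕ 5 = 35.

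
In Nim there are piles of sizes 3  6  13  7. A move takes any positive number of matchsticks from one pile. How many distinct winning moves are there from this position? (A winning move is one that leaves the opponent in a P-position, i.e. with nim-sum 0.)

Write each in binary and XOR column by column:
  0011  (3)
  0110  (6)
  1101  (13)
  0111  (7)
  ----
  1111  (15)
The overall nim-sum is X = 15. A pile of size p has a winning move iff p XOR X < p (reduce it to p XOR X).
  3: 3 XOR 15 = 12 ≥ 3 — no move.
  6: 6 XOR 15 = 9 ≥ 6 — no move.
  13: 13 XOR 15 = 2 < 13 — winning move (to 2).
  7: 7 XOR 15 = 8 ≥ 7 — no move.
That gives 1 winning move.

1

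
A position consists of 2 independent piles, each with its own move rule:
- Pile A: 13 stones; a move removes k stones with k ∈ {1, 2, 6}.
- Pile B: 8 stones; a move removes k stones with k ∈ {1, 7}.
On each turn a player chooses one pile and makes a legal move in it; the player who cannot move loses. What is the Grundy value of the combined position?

3

Grundy values for pile A (subtraction set {1, 2, 6}):
k:     0  1  2  3  4  5  6  7  8  9 10 11 12 13
g(k):  0  1  2  0  1  2  3  0  1  2  0  1  2  3
So g(13) = 3.
Grundy values for pile B (subtraction set {1, 7}):
k:     0  1  2  3  4  5  6  7  8
g(k):  0  1  0  1  0  1  0  1  0
So g(8) = 0.
By the Sprague-Grundy theorem, the Grundy value of a sum of independent games is the XOR of the component values.
Combined value = 3 XOR 0 = 3.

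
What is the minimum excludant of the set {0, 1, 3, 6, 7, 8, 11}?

2

The values 0, 1 are all present; 2 is the first non-negative integer missing from the set.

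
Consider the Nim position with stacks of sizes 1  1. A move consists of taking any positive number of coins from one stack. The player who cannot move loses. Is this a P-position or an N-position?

Nim-sum: 1 ⊕ 1 = 0.
The nim-sum is 0, so this is a P-position: the player to move is in a losing position under optimal play.

P-position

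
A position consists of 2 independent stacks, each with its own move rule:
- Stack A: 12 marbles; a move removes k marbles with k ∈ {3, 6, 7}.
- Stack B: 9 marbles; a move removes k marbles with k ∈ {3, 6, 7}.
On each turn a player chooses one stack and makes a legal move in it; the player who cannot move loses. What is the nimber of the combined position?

3

For stack A, compute g(0), g(1), … with moves {3, 6, 7}:
g(0) = mex{} = 0
g(1) = mex{} = 0
g(2) = mex{} = 0
g(3) = mex{0} = 1
g(4) = mex{0} = 1
g(5) = mex{0} = 1
g(6) = mex{0,1} = 2
g(7) = mex{0,1} = 2
g(8) = mex{0,1} = 2
g(9) = mex{0,1,2} = 3
g(10) = mex{1,2} = 0
g(11) = mex{1,2} = 0
g(12) = mex{1,2,3} = 0
So g(12) = 0.
Grundy values for stack B (subtraction set {3, 6, 7}):
k:     0  1  2  3  4  5  6  7  8  9
g(k):  0  0  0  1  1  1  2  2  2  3
So g(9) = 3.
By the Sprague-Grundy theorem, the Grundy value of a sum of independent games is the XOR of the component values.
Combined value = 0 ⊕ 3 = 3.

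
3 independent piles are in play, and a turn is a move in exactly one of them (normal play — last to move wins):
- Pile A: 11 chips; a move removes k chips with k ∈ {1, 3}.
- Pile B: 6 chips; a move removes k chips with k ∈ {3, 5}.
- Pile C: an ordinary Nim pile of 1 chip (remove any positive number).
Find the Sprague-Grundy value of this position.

2

For pile A, compute g(0), g(1), … with moves {1, 3}:
g(0) = mex{} = 0
g(1) = mex{0} = 1
g(2) = mex{1} = 0
g(3) = mex{0} = 1
g(4) = mex{1} = 0
g(5) = mex{0} = 1
g(6) = mex{1} = 0
g(7) = mex{0} = 1
g(8) = mex{1} = 0
g(9) = mex{0} = 1
g(10) = mex{1} = 0
g(11) = mex{0} = 1
So g(11) = 1.
Build the Grundy sequence for pile B with g(k) = mex{g(k−s) : s ∈ {3, 5}, s ≤ k}:
g(0) = mex{} = 0
g(1) = mex{} = 0
g(2) = mex{} = 0
g(3) = mex{0} = 1
g(4) = mex{0} = 1
g(5) = mex{0} = 1
g(6) = mex{0,1} = 2
So g(6) = 2.
Pile C is a plain Nim pile of size 1, so its Grundy value is 1.
By the Sprague-Grundy theorem, the Grundy value of a sum of independent games is the XOR of the component values.
Combined value = 1 ⊕ 2 ⊕ 1 = 2.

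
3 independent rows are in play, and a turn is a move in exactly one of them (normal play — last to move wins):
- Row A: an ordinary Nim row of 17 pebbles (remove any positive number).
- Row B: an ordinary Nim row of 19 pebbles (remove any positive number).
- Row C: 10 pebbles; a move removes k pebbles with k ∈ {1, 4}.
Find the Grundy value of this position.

2

Row A is a plain Nim row of size 17, so its Grundy value is 17.
Row B is a plain Nim row of size 19, so its Grundy value is 19.
Grundy values for row C (subtraction set {1, 4}):
g(0) = mex{} = 0
g(1) = mex{0} = 1
g(2) = mex{1} = 0
g(3) = mex{0} = 1
g(4) = mex{0,1} = 2
g(5) = mex{1,2} = 0
g(6) = mex{0} = 1
g(7) = mex{1} = 0
g(8) = mex{0,2} = 1
g(9) = mex{0,1} = 2
g(10) = mex{1,2} = 0
So g(10) = 0.
By the Sprague-Grundy theorem, the Grundy value of a sum of independent games is the XOR of the component values.
Combined value = 17 ⊕ 19 ⊕ 0 = 2.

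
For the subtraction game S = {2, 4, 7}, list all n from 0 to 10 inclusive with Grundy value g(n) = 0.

0, 1, 6, 9

Grundy values for subtraction set {2, 4, 7}:
g(0) = mex{} = 0
g(1) = mex{} = 0
g(2) = mex{0} = 1
g(3) = mex{0} = 1
g(4) = mex{0,1} = 2
g(5) = mex{0,1} = 2
g(6) = mex{1,2} = 0
g(7) = mex{0,1,2} = 3
g(8) = mex{0,2} = 1
g(9) = mex{1,2,3} = 0
g(10) = mex{0,1} = 2
The P-positions (g = 0) in 0..10 are 0, 1, 6, 9.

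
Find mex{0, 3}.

1

0 is in the set but 1 is not, so the mex is 1.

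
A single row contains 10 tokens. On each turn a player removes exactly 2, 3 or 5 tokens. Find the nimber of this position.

Compute g(0), g(1), … for moves {2, 3, 5}:
k:     0  1  2  3  4  5  6  7  8  9 10
g(k):  0  0  1  1  2  2  3  0  0  1  1
So g(10) = 1.

1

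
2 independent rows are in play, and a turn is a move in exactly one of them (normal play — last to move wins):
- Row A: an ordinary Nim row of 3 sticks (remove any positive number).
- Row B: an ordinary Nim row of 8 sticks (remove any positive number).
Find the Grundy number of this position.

11

Row A is a plain Nim row of size 3, so its Grundy value is 3.
Row B is a plain Nim row of size 8, so its Grundy value is 8.
The value of a disjunctive sum is the nim-sum of the parts.
Combined value = 3 ⊕ 8 = 11.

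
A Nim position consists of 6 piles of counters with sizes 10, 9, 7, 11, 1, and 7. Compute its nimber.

9

Compute the nim-sum pairwise:
10 ⊕ 9 = 3
3 ⊕ 7 = 4
4 ⊕ 11 = 15
15 ⊕ 1 = 14
14 ⊕ 7 = 9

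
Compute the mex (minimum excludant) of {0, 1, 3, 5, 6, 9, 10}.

The values 0, 1 are all present; 2 is the first non-negative integer missing from the set.

2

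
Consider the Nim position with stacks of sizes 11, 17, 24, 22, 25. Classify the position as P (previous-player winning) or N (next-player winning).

N-position

Compute the nim-sum pairwise:
11 ⊕ 17 = 26
26 ⊕ 24 = 2
2 ⊕ 22 = 20
20 ⊕ 25 = 13
The nim-sum is 13 ≠ 0, so this is an N-position: the player to move can win.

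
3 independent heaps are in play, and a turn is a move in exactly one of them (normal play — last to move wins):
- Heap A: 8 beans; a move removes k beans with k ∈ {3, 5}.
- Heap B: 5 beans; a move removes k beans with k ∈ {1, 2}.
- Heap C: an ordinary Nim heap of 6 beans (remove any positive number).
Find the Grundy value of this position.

Build the Grundy sequence for heap A with g(k) = mex{g(k−s) : s ∈ {3, 5}, s ≤ k}:
k:     0  1  2  3  4  5  6  7  8
g(k):  0  0  0  1  1  1  2  2  0
So g(8) = 0.
Grundy values for heap B (subtraction set {1, 2}):
g(0) = mex{} = 0
g(1) = mex{0} = 1
g(2) = mex{0,1} = 2
g(3) = mex{1,2} = 0
g(4) = mex{0,2} = 1
g(5) = mex{0,1} = 2
So g(5) = 2.
Heap C is a plain Nim heap of size 6, so its Grundy value is 6.
The value of a disjunctive sum is the nim-sum of the parts.
Combined value = 0 ⊕ 2 ⊕ 6 = 4.

4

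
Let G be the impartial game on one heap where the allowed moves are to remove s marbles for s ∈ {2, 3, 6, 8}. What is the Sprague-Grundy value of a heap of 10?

0

Build the Grundy sequence with g(k) = mex{g(k−s) : s ∈ {2, 3, 6, 8}, s ≤ k}:
g(0) = mex{} = 0
g(1) = mex{} = 0
g(2) = mex{0} = 1
g(3) = mex{0} = 1
g(4) = mex{0,1} = 2
g(5) = mex{1} = 0
g(6) = mex{0,1,2} = 3
g(7) = mex{0,2} = 1
g(8) = mex{0,1,3} = 2
g(9) = mex{0,1,3} = 2
g(10) = mex{1,2} = 0
So g(10) = 0.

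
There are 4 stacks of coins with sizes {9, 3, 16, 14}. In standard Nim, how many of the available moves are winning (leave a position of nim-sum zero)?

1

Compute the nim-sum pairwise:
9 XOR 3 = 10
10 XOR 16 = 26
26 XOR 14 = 20
The overall nim-sum is X = 20. A stack of size p has a winning move iff p XOR X < p (reduce it to p XOR X).
  9: 9 XOR 20 = 29 ≥ 9 — no move.
  3: 3 XOR 20 = 23 ≥ 3 — no move.
  16: 16 XOR 20 = 4 < 16 — winning move (to 4).
  14: 14 XOR 20 = 26 ≥ 14 — no move.
That gives 1 winning move.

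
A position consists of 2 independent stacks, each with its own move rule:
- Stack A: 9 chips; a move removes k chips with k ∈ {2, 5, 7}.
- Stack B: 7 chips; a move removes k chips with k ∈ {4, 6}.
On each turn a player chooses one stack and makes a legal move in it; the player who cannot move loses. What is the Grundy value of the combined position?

3

Grundy values for stack A (subtraction set {2, 5, 7}):
g(0) = mex{} = 0
g(1) = mex{} = 0
g(2) = mex{0} = 1
g(3) = mex{0} = 1
g(4) = mex{1} = 0
g(5) = mex{0,1} = 2
g(6) = mex{0} = 1
g(7) = mex{0,1,2} = 3
g(8) = mex{0,1} = 2
g(9) = mex{0,1,3} = 2
So g(9) = 2.
Build the Grundy sequence for stack B with g(k) = mex{g(k−s) : s ∈ {4, 6}, s ≤ k}:
g(0) = mex{} = 0
g(1) = mex{} = 0
g(2) = mex{} = 0
g(3) = mex{} = 0
g(4) = mex{0} = 1
g(5) = mex{0} = 1
g(6) = mex{0} = 1
g(7) = mex{0} = 1
So g(7) = 1.
By the Sprague-Grundy theorem, the Grundy value of a sum of independent games is the XOR of the component values.
Combined value = 2 XOR 1 = 3.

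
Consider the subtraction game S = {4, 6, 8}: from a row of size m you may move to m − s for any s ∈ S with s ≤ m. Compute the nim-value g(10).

Compute g(0), g(1), … for moves {4, 6, 8}:
g(0) = mex{} = 0
g(1) = mex{} = 0
g(2) = mex{} = 0
g(3) = mex{} = 0
g(4) = mex{0} = 1
g(5) = mex{0} = 1
g(6) = mex{0} = 1
g(7) = mex{0} = 1
g(8) = mex{0,1} = 2
g(9) = mex{0,1} = 2
g(10) = mex{0,1} = 2
So g(10) = 2.

2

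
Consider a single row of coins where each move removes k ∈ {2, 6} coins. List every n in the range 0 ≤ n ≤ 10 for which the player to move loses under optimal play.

Grundy values for subtraction set {2, 6}:
g(0) = mex{} = 0
g(1) = mex{} = 0
g(2) = mex{0} = 1
g(3) = mex{0} = 1
g(4) = mex{1} = 0
g(5) = mex{1} = 0
g(6) = mex{0} = 1
g(7) = mex{0} = 1
g(8) = mex{1} = 0
g(9) = mex{1} = 0
g(10) = mex{0} = 1
The P-positions (g = 0) in 0..10 are 0, 1, 4, 5, 8, 9.

0, 1, 4, 5, 8, 9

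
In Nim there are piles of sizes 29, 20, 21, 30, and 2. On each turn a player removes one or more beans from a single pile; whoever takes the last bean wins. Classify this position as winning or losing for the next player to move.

In binary:
  11101  (29)
  10100  (20)
  10101  (21)
  11110  (30)
  00010  (2)
  -----
  00000  (0)
The nim-sum is 0, so this is a P-position: the player to move is in a losing position under optimal play.

Losing position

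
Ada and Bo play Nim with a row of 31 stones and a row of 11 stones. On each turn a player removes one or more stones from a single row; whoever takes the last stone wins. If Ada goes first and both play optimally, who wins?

Ada wins

Nim-sum: 31 XOR 11 = 20.
The nim-sum is 20 ≠ 0, so this is an N-position: the player to move can win; Ada has a winning move.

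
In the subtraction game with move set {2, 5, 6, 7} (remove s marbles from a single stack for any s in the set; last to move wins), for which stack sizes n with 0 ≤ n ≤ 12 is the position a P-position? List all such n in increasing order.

Compute g(0), g(1), … for moves {2, 5, 6, 7}:
g(0) = mex{} = 0
g(1) = mex{} = 0
g(2) = mex{0} = 1
g(3) = mex{0} = 1
g(4) = mex{1} = 0
g(5) = mex{0,1} = 2
g(6) = mex{0} = 1
g(7) = mex{0,1,2} = 3
g(8) = mex{0,1} = 2
g(9) = mex{0,1,3} = 2
g(10) = mex{0,1,2} = 3
g(11) = mex{0,1,2} = 3
g(12) = mex{1,2,3} = 0
The P-positions (g = 0) in 0..12 are 0, 1, 4, 12.

0, 1, 4, 12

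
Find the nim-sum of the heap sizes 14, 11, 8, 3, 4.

10

Nim-sum: 14 XOR 11 XOR 8 XOR 3 XOR 4 = 10.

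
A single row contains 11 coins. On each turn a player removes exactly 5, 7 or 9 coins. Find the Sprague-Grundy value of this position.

Grundy values for subtraction set {5, 7, 9}:
g(0) = mex{} = 0
g(1) = mex{} = 0
g(2) = mex{} = 0
g(3) = mex{} = 0
g(4) = mex{} = 0
g(5) = mex{0} = 1
g(6) = mex{0} = 1
g(7) = mex{0} = 1
g(8) = mex{0} = 1
g(9) = mex{0} = 1
g(10) = mex{0,1} = 2
g(11) = mex{0,1} = 2
So g(11) = 2.

2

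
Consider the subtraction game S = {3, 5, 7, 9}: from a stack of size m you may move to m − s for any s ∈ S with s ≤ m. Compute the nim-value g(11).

3

Build the Grundy sequence with g(k) = mex{g(k−s) : s ∈ {3, 5, 7, 9}, s ≤ k}:
g(0) = mex{} = 0
g(1) = mex{} = 0
g(2) = mex{} = 0
g(3) = mex{0} = 1
g(4) = mex{0} = 1
g(5) = mex{0} = 1
g(6) = mex{0,1} = 2
g(7) = mex{0,1} = 2
g(8) = mex{0,1} = 2
g(9) = mex{0,1,2} = 3
g(10) = mex{0,1,2} = 3
g(11) = mex{0,1,2} = 3
So g(11) = 3.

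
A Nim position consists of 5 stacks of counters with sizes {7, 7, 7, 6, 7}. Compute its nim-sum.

Compute the nim-sum pairwise:
7 ⊕ 7 = 0
0 ⊕ 7 = 7
7 ⊕ 6 = 1
1 ⊕ 7 = 6

6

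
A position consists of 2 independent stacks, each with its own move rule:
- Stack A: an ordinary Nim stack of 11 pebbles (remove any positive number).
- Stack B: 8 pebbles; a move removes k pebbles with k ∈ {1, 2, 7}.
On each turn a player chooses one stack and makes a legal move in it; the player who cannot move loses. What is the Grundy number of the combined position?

Stack A is a plain Nim stack of size 11, so its Grundy value is 11.
Grundy values for stack B (subtraction set {1, 2, 7}):
g(0) = mex{} = 0
g(1) = mex{0} = 1
g(2) = mex{0,1} = 2
g(3) = mex{1,2} = 0
g(4) = mex{0,2} = 1
g(5) = mex{0,1} = 2
g(6) = mex{1,2} = 0
g(7) = mex{0,2} = 1
g(8) = mex{0,1} = 2
So g(8) = 2.
The value of a disjunctive sum is the nim-sum of the parts.
Combined value = 11 ⊕ 2 = 9.

9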